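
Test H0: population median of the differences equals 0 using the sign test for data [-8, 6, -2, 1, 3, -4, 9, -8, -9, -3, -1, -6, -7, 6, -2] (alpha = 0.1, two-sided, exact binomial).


Step 1: Discard zero differences. Original n = 15; n_eff = number of nonzero differences = 15.
Nonzero differences (with sign): -8, +6, -2, +1, +3, -4, +9, -8, -9, -3, -1, -6, -7, +6, -2
Step 2: Count signs: positive = 5, negative = 10.
Step 3: Under H0: P(positive) = 0.5, so the number of positives S ~ Bin(15, 0.5).
Step 4: Two-sided exact p-value = sum of Bin(15,0.5) probabilities at or below the observed probability = 0.301758.
Step 5: alpha = 0.1. fail to reject H0.

n_eff = 15, pos = 5, neg = 10, p = 0.301758, fail to reject H0.


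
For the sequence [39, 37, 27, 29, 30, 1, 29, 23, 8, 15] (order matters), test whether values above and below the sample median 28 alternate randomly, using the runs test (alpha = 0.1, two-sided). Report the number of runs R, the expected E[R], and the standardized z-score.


Step 1: Compute median = 28; label A = above, B = below.
Labels in order: AABAABABBB  (n_A = 5, n_B = 5)
Step 2: Count runs R = 6.
Step 3: Under H0 (random ordering), E[R] = 2*n_A*n_B/(n_A+n_B) + 1 = 2*5*5/10 + 1 = 6.0000.
        Var[R] = 2*n_A*n_B*(2*n_A*n_B - n_A - n_B) / ((n_A+n_B)^2 * (n_A+n_B-1)) = 2000/900 = 2.2222.
        SD[R] = 1.4907.
Step 4: R = E[R], so z = 0 with no continuity correction.
Step 5: Two-sided p-value via normal approximation = 2*(1 - Phi(|z|)) = 1.000000.
Step 6: alpha = 0.1. fail to reject H0.

R = 6, z = 0.0000, p = 1.000000, fail to reject H0.


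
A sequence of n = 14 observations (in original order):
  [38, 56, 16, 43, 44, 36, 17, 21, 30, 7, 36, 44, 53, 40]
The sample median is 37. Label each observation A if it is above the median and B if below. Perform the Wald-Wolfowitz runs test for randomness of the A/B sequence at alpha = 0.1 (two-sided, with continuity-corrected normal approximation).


Step 1: Compute median = 37; label A = above, B = below.
Labels in order: AABAABBBBBBAAA  (n_A = 7, n_B = 7)
Step 2: Count runs R = 5.
Step 3: Under H0 (random ordering), E[R] = 2*n_A*n_B/(n_A+n_B) + 1 = 2*7*7/14 + 1 = 8.0000.
        Var[R] = 2*n_A*n_B*(2*n_A*n_B - n_A - n_B) / ((n_A+n_B)^2 * (n_A+n_B-1)) = 8232/2548 = 3.2308.
        SD[R] = 1.7974.
Step 4: Continuity-corrected z = (R + 0.5 - E[R]) / SD[R] = (5 + 0.5 - 8.0000) / 1.7974 = -1.3909.
Step 5: Two-sided p-value via normal approximation = 2*(1 - Phi(|z|)) = 0.164264.
Step 6: alpha = 0.1. fail to reject H0.

R = 5, z = -1.3909, p = 0.164264, fail to reject H0.


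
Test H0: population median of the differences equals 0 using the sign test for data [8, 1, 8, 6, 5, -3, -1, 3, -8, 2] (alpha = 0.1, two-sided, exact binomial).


Step 1: Discard zero differences. Original n = 10; n_eff = number of nonzero differences = 10.
Nonzero differences (with sign): +8, +1, +8, +6, +5, -3, -1, +3, -8, +2
Step 2: Count signs: positive = 7, negative = 3.
Step 3: Under H0: P(positive) = 0.5, so the number of positives S ~ Bin(10, 0.5).
Step 4: Two-sided exact p-value = sum of Bin(10,0.5) probabilities at or below the observed probability = 0.343750.
Step 5: alpha = 0.1. fail to reject H0.

n_eff = 10, pos = 7, neg = 3, p = 0.343750, fail to reject H0.


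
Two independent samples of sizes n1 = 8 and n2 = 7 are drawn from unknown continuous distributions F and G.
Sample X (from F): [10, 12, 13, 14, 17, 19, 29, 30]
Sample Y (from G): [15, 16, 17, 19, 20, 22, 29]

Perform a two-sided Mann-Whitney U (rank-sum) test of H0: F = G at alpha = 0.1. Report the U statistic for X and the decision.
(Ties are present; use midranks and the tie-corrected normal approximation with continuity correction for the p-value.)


Step 1: Combine and sort all 15 observations; assign midranks.
sorted (value, group): (10,X), (12,X), (13,X), (14,X), (15,Y), (16,Y), (17,X), (17,Y), (19,X), (19,Y), (20,Y), (22,Y), (29,X), (29,Y), (30,X)
ranks: 10->1, 12->2, 13->3, 14->4, 15->5, 16->6, 17->7.5, 17->7.5, 19->9.5, 19->9.5, 20->11, 22->12, 29->13.5, 29->13.5, 30->15
Step 2: Rank sum for X: R1 = 1 + 2 + 3 + 4 + 7.5 + 9.5 + 13.5 + 15 = 55.5.
Step 3: U_X = R1 - n1(n1+1)/2 = 55.5 - 8*9/2 = 55.5 - 36 = 19.5.
       U_Y = n1*n2 - U_X = 56 - 19.5 = 36.5.
Step 4: Ties are present, so use the tie-corrected normal approximation (with continuity correction) for the p-value.
Step 5: p-value = 0.353247; compare to alpha = 0.1. fail to reject H0.

U_X = 19.5, p = 0.353247, fail to reject H0 at alpha = 0.1.


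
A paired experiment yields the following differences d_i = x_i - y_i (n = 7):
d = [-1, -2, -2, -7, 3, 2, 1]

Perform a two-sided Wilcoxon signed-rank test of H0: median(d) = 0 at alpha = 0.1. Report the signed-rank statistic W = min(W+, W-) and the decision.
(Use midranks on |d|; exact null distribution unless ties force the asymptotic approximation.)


Step 1: Drop any zero differences (none here) and take |d_i|.
|d| = [1, 2, 2, 7, 3, 2, 1]
Step 2: Midrank |d_i| (ties get averaged ranks).
ranks: |1|->1.5, |2|->4, |2|->4, |7|->7, |3|->6, |2|->4, |1|->1.5
Step 3: Attach original signs; sum ranks with positive sign and with negative sign.
W+ = 6 + 4 + 1.5 = 11.5
W- = 1.5 + 4 + 4 + 7 = 16.5
(Check: W+ + W- = 28 should equal n(n+1)/2 = 28.)
Step 4: Test statistic W = min(W+, W-) = 11.5.
Step 5: Ties in |d|, so use the tie-corrected normal approximation.
        E[W] = n(n+1)/4 = 7*8/4 = 14.
        Tie groups: |d|=1 (t=2), |d|=2 (t=3); sum(t^3 - t) = 30.
        Var[W] = n(n+1)(2n+1)/24 - sum(t^3-t)/48 = 840/24 - 30/48 = 34.375.
        z = (W - E[W]) / sqrt(Var[W]) = (11.5 - 14) / 5.8630 = -0.4264.
        Two-sided p = 2*Phi(z) = 0.669815.
Step 6: alpha = 0.1. fail to reject H0.

W+ = 11.5, W- = 16.5, W = min = 11.5, p = 0.669815, fail to reject H0.


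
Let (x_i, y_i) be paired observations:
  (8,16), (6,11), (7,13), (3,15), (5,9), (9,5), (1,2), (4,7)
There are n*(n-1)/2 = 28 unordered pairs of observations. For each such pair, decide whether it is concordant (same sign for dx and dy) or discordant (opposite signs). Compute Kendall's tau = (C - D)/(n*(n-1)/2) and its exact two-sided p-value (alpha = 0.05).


Step 1: Enumerate the 28 unordered pairs (i,j) with i<j and classify each by sign(x_j-x_i) * sign(y_j-y_i).
  (1,2):dx=-2,dy=-5->C; (1,3):dx=-1,dy=-3->C; (1,4):dx=-5,dy=-1->C; (1,5):dx=-3,dy=-7->C
  (1,6):dx=+1,dy=-11->D; (1,7):dx=-7,dy=-14->C; (1,8):dx=-4,dy=-9->C; (2,3):dx=+1,dy=+2->C
  (2,4):dx=-3,dy=+4->D; (2,5):dx=-1,dy=-2->C; (2,6):dx=+3,dy=-6->D; (2,7):dx=-5,dy=-9->C
  (2,8):dx=-2,dy=-4->C; (3,4):dx=-4,dy=+2->D; (3,5):dx=-2,dy=-4->C; (3,6):dx=+2,dy=-8->D
  (3,7):dx=-6,dy=-11->C; (3,8):dx=-3,dy=-6->C; (4,5):dx=+2,dy=-6->D; (4,6):dx=+6,dy=-10->D
  (4,7):dx=-2,dy=-13->C; (4,8):dx=+1,dy=-8->D; (5,6):dx=+4,dy=-4->D; (5,7):dx=-4,dy=-7->C
  (5,8):dx=-1,dy=-2->C; (6,7):dx=-8,dy=-3->C; (6,8):dx=-5,dy=+2->D; (7,8):dx=+3,dy=+5->C
Step 2: C = 18, D = 10, total pairs = 28.
Step 3: tau = (C - D)/(n(n-1)/2) = (18 - 10)/28 = 0.285714.
Step 4: Exact two-sided p-value (enumerate n! = 40320 permutations of y under H0): p = 0.398760.
Step 5: alpha = 0.05. fail to reject H0.

tau_b = 0.2857 (C=18, D=10), p = 0.398760, fail to reject H0.


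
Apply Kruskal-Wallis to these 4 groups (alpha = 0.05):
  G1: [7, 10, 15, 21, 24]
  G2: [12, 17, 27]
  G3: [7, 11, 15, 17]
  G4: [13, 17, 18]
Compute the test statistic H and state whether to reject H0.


Step 1: Combine all N = 15 observations and assign midranks.
sorted (value, group, rank): (7,G1,1.5), (7,G3,1.5), (10,G1,3), (11,G3,4), (12,G2,5), (13,G4,6), (15,G1,7.5), (15,G3,7.5), (17,G2,10), (17,G3,10), (17,G4,10), (18,G4,12), (21,G1,13), (24,G1,14), (27,G2,15)
Step 2: Sum ranks within each group.
R_1 = 39 (n_1 = 5)
R_2 = 30 (n_2 = 3)
R_3 = 23 (n_3 = 4)
R_4 = 28 (n_4 = 3)
Step 3: H = 12/(N(N+1)) * sum(R_i^2/n_i) - 3(N+1)
     = 12/(15*16) * (39^2/5 + 30^2/3 + 23^2/4 + 28^2/3) - 3*16
     = 0.050000 * 997.783 - 48
     = 1.889167.
Step 4: Ties present; correction factor C = 1 - 36/(15^3 - 15) = 0.989286. Corrected H = 1.889167 / 0.989286 = 1.909627.
Step 5: Under H0, H ~ chi^2(3); p-value = 0.591374.
Step 6: alpha = 0.05. fail to reject H0.

H = 1.9096, df = 3, p = 0.591374, fail to reject H0.


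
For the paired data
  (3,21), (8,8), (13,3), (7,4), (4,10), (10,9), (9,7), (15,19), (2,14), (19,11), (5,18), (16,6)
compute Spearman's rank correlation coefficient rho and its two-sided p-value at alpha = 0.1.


Step 1: Rank x and y separately (midranks; no ties here).
rank(x): 3->2, 8->6, 13->9, 7->5, 4->3, 10->8, 9->7, 15->10, 2->1, 19->12, 5->4, 16->11
rank(y): 21->12, 8->5, 3->1, 4->2, 10->7, 9->6, 7->4, 19->11, 14->9, 11->8, 18->10, 6->3
Step 2: d_i = R_x(i) - R_y(i); compute d_i^2.
  (2-12)^2=100, (6-5)^2=1, (9-1)^2=64, (5-2)^2=9, (3-7)^2=16, (8-6)^2=4, (7-4)^2=9, (10-11)^2=1, (1-9)^2=64, (12-8)^2=16, (4-10)^2=36, (11-3)^2=64
sum(d^2) = 384.
Step 3: rho = 1 - 6*384 / (12*(12^2 - 1)) = 1 - 2304/1716 = -0.342657.
Step 4: Under H0, t = rho * sqrt((n-2)/(1-rho^2)) = -1.1534 ~ t(10).
Step 5: Two-sided p-value from the t-distribution with 10 df = 0.275567.
Step 6: alpha = 0.1. fail to reject H0.

rho = -0.3427, p = 0.275567, fail to reject H0 at alpha = 0.1.


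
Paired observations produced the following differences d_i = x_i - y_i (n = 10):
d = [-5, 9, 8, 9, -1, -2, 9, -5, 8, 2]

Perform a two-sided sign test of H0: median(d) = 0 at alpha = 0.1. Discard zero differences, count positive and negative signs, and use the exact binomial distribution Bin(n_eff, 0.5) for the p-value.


Step 1: Discard zero differences. Original n = 10; n_eff = number of nonzero differences = 10.
Nonzero differences (with sign): -5, +9, +8, +9, -1, -2, +9, -5, +8, +2
Step 2: Count signs: positive = 6, negative = 4.
Step 3: Under H0: P(positive) = 0.5, so the number of positives S ~ Bin(10, 0.5).
Step 4: Two-sided exact p-value = sum of Bin(10,0.5) probabilities at or below the observed probability = 0.753906.
Step 5: alpha = 0.1. fail to reject H0.

n_eff = 10, pos = 6, neg = 4, p = 0.753906, fail to reject H0.


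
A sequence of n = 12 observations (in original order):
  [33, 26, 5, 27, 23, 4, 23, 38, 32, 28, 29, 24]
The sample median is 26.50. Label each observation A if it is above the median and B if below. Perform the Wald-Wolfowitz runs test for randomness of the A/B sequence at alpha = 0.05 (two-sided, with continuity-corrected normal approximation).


Step 1: Compute median = 26.50; label A = above, B = below.
Labels in order: ABBABBBAAAAB  (n_A = 6, n_B = 6)
Step 2: Count runs R = 6.
Step 3: Under H0 (random ordering), E[R] = 2*n_A*n_B/(n_A+n_B) + 1 = 2*6*6/12 + 1 = 7.0000.
        Var[R] = 2*n_A*n_B*(2*n_A*n_B - n_A - n_B) / ((n_A+n_B)^2 * (n_A+n_B-1)) = 4320/1584 = 2.7273.
        SD[R] = 1.6514.
Step 4: Continuity-corrected z = (R + 0.5 - E[R]) / SD[R] = (6 + 0.5 - 7.0000) / 1.6514 = -0.3028.
Step 5: Two-sided p-value via normal approximation = 2*(1 - Phi(|z|)) = 0.762069.
Step 6: alpha = 0.05. fail to reject H0.

R = 6, z = -0.3028, p = 0.762069, fail to reject H0.


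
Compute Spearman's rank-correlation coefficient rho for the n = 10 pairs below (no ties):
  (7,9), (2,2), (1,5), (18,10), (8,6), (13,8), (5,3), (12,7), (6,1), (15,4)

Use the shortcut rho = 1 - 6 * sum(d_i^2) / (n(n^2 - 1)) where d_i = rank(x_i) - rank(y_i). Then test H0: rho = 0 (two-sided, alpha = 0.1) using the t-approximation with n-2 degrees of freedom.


Step 1: Rank x and y separately (midranks; no ties here).
rank(x): 7->5, 2->2, 1->1, 18->10, 8->6, 13->8, 5->3, 12->7, 6->4, 15->9
rank(y): 9->9, 2->2, 5->5, 10->10, 6->6, 8->8, 3->3, 7->7, 1->1, 4->4
Step 2: d_i = R_x(i) - R_y(i); compute d_i^2.
  (5-9)^2=16, (2-2)^2=0, (1-5)^2=16, (10-10)^2=0, (6-6)^2=0, (8-8)^2=0, (3-3)^2=0, (7-7)^2=0, (4-1)^2=9, (9-4)^2=25
sum(d^2) = 66.
Step 3: rho = 1 - 6*66 / (10*(10^2 - 1)) = 1 - 396/990 = 0.600000.
Step 4: Under H0, t = rho * sqrt((n-2)/(1-rho^2)) = 2.1213 ~ t(8).
Step 5: Two-sided p-value from the t-distribution with 8 df = 0.066688.
Step 6: alpha = 0.1. reject H0.

rho = 0.6000, p = 0.066688, reject H0 at alpha = 0.1.


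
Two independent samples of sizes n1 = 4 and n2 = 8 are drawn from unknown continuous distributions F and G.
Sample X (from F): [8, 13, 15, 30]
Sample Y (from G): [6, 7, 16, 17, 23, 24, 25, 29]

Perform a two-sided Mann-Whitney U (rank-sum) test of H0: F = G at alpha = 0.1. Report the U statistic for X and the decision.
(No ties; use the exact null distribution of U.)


Step 1: Combine and sort all 12 observations; assign midranks.
sorted (value, group): (6,Y), (7,Y), (8,X), (13,X), (15,X), (16,Y), (17,Y), (23,Y), (24,Y), (25,Y), (29,Y), (30,X)
ranks: 6->1, 7->2, 8->3, 13->4, 15->5, 16->6, 17->7, 23->8, 24->9, 25->10, 29->11, 30->12
Step 2: Rank sum for X: R1 = 3 + 4 + 5 + 12 = 24.
Step 3: U_X = R1 - n1(n1+1)/2 = 24 - 4*5/2 = 24 - 10 = 14.
       U_Y = n1*n2 - U_X = 32 - 14 = 18.
Step 4: No ties, so the exact null distribution of U (based on enumerating the C(12,4) = 495 equally likely rank assignments) gives the two-sided p-value.
Step 5: p-value = 0.808081; compare to alpha = 0.1. fail to reject H0.

U_X = 14, p = 0.808081, fail to reject H0 at alpha = 0.1.


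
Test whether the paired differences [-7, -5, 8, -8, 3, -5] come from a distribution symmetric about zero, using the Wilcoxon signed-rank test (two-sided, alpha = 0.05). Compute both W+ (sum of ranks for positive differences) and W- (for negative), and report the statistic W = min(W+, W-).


Step 1: Drop any zero differences (none here) and take |d_i|.
|d| = [7, 5, 8, 8, 3, 5]
Step 2: Midrank |d_i| (ties get averaged ranks).
ranks: |7|->4, |5|->2.5, |8|->5.5, |8|->5.5, |3|->1, |5|->2.5
Step 3: Attach original signs; sum ranks with positive sign and with negative sign.
W+ = 5.5 + 1 = 6.5
W- = 4 + 2.5 + 5.5 + 2.5 = 14.5
(Check: W+ + W- = 21 should equal n(n+1)/2 = 21.)
Step 4: Test statistic W = min(W+, W-) = 6.5.
Step 5: Ties in |d|, so use the tie-corrected normal approximation.
        E[W] = n(n+1)/4 = 6*7/4 = 10.5.
        Tie groups: |d|=5 (t=2), |d|=8 (t=2); sum(t^3 - t) = 12.
        Var[W] = n(n+1)(2n+1)/24 - sum(t^3-t)/48 = 546/24 - 12/48 = 22.5.
        z = (W - E[W]) / sqrt(Var[W]) = (6.5 - 10.5) / 4.7434 = -0.8433.
        Two-sided p = 2*Phi(z) = 0.399075.
Step 6: alpha = 0.05. fail to reject H0.

W+ = 6.5, W- = 14.5, W = min = 6.5, p = 0.399075, fail to reject H0.


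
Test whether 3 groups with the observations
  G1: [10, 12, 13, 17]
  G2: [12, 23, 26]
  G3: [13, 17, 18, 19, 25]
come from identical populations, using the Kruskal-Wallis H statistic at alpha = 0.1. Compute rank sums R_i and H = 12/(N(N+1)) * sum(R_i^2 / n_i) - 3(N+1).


Step 1: Combine all N = 12 observations and assign midranks.
sorted (value, group, rank): (10,G1,1), (12,G1,2.5), (12,G2,2.5), (13,G1,4.5), (13,G3,4.5), (17,G1,6.5), (17,G3,6.5), (18,G3,8), (19,G3,9), (23,G2,10), (25,G3,11), (26,G2,12)
Step 2: Sum ranks within each group.
R_1 = 14.5 (n_1 = 4)
R_2 = 24.5 (n_2 = 3)
R_3 = 39 (n_3 = 5)
Step 3: H = 12/(N(N+1)) * sum(R_i^2/n_i) - 3(N+1)
     = 12/(12*13) * (14.5^2/4 + 24.5^2/3 + 39^2/5) - 3*13
     = 0.076923 * 556.846 - 39
     = 3.834295.
Step 4: Ties present; correction factor C = 1 - 18/(12^3 - 12) = 0.989510. Corrected H = 3.834295 / 0.989510 = 3.874941.
Step 5: Under H0, H ~ chi^2(2); p-value = 0.144068.
Step 6: alpha = 0.1. fail to reject H0.

H = 3.8749, df = 2, p = 0.144068, fail to reject H0.


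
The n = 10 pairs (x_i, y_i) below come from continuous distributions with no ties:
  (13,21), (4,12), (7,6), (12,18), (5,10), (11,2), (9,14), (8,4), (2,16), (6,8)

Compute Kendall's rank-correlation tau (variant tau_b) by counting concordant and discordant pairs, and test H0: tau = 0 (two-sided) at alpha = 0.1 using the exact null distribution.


Step 1: Enumerate the 45 unordered pairs (i,j) with i<j and classify each by sign(x_j-x_i) * sign(y_j-y_i).
  (1,2):dx=-9,dy=-9->C; (1,3):dx=-6,dy=-15->C; (1,4):dx=-1,dy=-3->C; (1,5):dx=-8,dy=-11->C
  (1,6):dx=-2,dy=-19->C; (1,7):dx=-4,dy=-7->C; (1,8):dx=-5,dy=-17->C; (1,9):dx=-11,dy=-5->C
  (1,10):dx=-7,dy=-13->C; (2,3):dx=+3,dy=-6->D; (2,4):dx=+8,dy=+6->C; (2,5):dx=+1,dy=-2->D
  (2,6):dx=+7,dy=-10->D; (2,7):dx=+5,dy=+2->C; (2,8):dx=+4,dy=-8->D; (2,9):dx=-2,dy=+4->D
  (2,10):dx=+2,dy=-4->D; (3,4):dx=+5,dy=+12->C; (3,5):dx=-2,dy=+4->D; (3,6):dx=+4,dy=-4->D
  (3,7):dx=+2,dy=+8->C; (3,8):dx=+1,dy=-2->D; (3,9):dx=-5,dy=+10->D; (3,10):dx=-1,dy=+2->D
  (4,5):dx=-7,dy=-8->C; (4,6):dx=-1,dy=-16->C; (4,7):dx=-3,dy=-4->C; (4,8):dx=-4,dy=-14->C
  (4,9):dx=-10,dy=-2->C; (4,10):dx=-6,dy=-10->C; (5,6):dx=+6,dy=-8->D; (5,7):dx=+4,dy=+4->C
  (5,8):dx=+3,dy=-6->D; (5,9):dx=-3,dy=+6->D; (5,10):dx=+1,dy=-2->D; (6,7):dx=-2,dy=+12->D
  (6,8):dx=-3,dy=+2->D; (6,9):dx=-9,dy=+14->D; (6,10):dx=-5,dy=+6->D; (7,8):dx=-1,dy=-10->C
  (7,9):dx=-7,dy=+2->D; (7,10):dx=-3,dy=-6->C; (8,9):dx=-6,dy=+12->D; (8,10):dx=-2,dy=+4->D
  (9,10):dx=+4,dy=-8->D
Step 2: C = 22, D = 23, total pairs = 45.
Step 3: tau = (C - D)/(n(n-1)/2) = (22 - 23)/45 = -0.022222.
Step 4: Exact two-sided p-value (enumerate n! = 3628800 permutations of y under H0): p = 1.000000.
Step 5: alpha = 0.1. fail to reject H0.

tau_b = -0.0222 (C=22, D=23), p = 1.000000, fail to reject H0.


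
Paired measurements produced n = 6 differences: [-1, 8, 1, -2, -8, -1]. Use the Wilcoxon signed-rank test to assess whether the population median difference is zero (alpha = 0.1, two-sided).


Step 1: Drop any zero differences (none here) and take |d_i|.
|d| = [1, 8, 1, 2, 8, 1]
Step 2: Midrank |d_i| (ties get averaged ranks).
ranks: |1|->2, |8|->5.5, |1|->2, |2|->4, |8|->5.5, |1|->2
Step 3: Attach original signs; sum ranks with positive sign and with negative sign.
W+ = 5.5 + 2 = 7.5
W- = 2 + 4 + 5.5 + 2 = 13.5
(Check: W+ + W- = 21 should equal n(n+1)/2 = 21.)
Step 4: Test statistic W = min(W+, W-) = 7.5.
Step 5: Ties in |d|, so use the tie-corrected normal approximation.
        E[W] = n(n+1)/4 = 6*7/4 = 10.5.
        Tie groups: |d|=1 (t=3), |d|=8 (t=2); sum(t^3 - t) = 30.
        Var[W] = n(n+1)(2n+1)/24 - sum(t^3-t)/48 = 546/24 - 30/48 = 22.125.
        z = (W - E[W]) / sqrt(Var[W]) = (7.5 - 10.5) / 4.7037 = -0.6378.
        Two-sided p = 2*Phi(z) = 0.523609.
Step 6: alpha = 0.1. fail to reject H0.

W+ = 7.5, W- = 13.5, W = min = 7.5, p = 0.523609, fail to reject H0.


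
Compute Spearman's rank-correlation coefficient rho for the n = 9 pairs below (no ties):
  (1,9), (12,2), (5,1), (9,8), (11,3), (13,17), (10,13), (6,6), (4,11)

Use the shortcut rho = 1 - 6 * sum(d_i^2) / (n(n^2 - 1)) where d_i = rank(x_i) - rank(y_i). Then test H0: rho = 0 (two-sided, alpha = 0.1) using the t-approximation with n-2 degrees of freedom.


Step 1: Rank x and y separately (midranks; no ties here).
rank(x): 1->1, 12->8, 5->3, 9->5, 11->7, 13->9, 10->6, 6->4, 4->2
rank(y): 9->6, 2->2, 1->1, 8->5, 3->3, 17->9, 13->8, 6->4, 11->7
Step 2: d_i = R_x(i) - R_y(i); compute d_i^2.
  (1-6)^2=25, (8-2)^2=36, (3-1)^2=4, (5-5)^2=0, (7-3)^2=16, (9-9)^2=0, (6-8)^2=4, (4-4)^2=0, (2-7)^2=25
sum(d^2) = 110.
Step 3: rho = 1 - 6*110 / (9*(9^2 - 1)) = 1 - 660/720 = 0.083333.
Step 4: Under H0, t = rho * sqrt((n-2)/(1-rho^2)) = 0.2212 ~ t(7).
Step 5: Two-sided p-value from the t-distribution with 7 df = 0.831214.
Step 6: alpha = 0.1. fail to reject H0.

rho = 0.0833, p = 0.831214, fail to reject H0 at alpha = 0.1.


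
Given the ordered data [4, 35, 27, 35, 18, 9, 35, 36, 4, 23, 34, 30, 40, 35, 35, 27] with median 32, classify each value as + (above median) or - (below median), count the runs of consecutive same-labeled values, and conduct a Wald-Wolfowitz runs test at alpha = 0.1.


Step 1: Compute median = 32; label A = above, B = below.
Labels in order: BABABBAABBABAAAB  (n_A = 8, n_B = 8)
Step 2: Count runs R = 11.
Step 3: Under H0 (random ordering), E[R] = 2*n_A*n_B/(n_A+n_B) + 1 = 2*8*8/16 + 1 = 9.0000.
        Var[R] = 2*n_A*n_B*(2*n_A*n_B - n_A - n_B) / ((n_A+n_B)^2 * (n_A+n_B-1)) = 14336/3840 = 3.7333.
        SD[R] = 1.9322.
Step 4: Continuity-corrected z = (R - 0.5 - E[R]) / SD[R] = (11 - 0.5 - 9.0000) / 1.9322 = 0.7763.
Step 5: Two-sided p-value via normal approximation = 2*(1 - Phi(|z|)) = 0.437558.
Step 6: alpha = 0.1. fail to reject H0.

R = 11, z = 0.7763, p = 0.437558, fail to reject H0.


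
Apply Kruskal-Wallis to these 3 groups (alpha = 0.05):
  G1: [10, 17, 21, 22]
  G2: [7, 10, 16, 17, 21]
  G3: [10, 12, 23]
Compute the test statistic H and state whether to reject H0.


Step 1: Combine all N = 12 observations and assign midranks.
sorted (value, group, rank): (7,G2,1), (10,G1,3), (10,G2,3), (10,G3,3), (12,G3,5), (16,G2,6), (17,G1,7.5), (17,G2,7.5), (21,G1,9.5), (21,G2,9.5), (22,G1,11), (23,G3,12)
Step 2: Sum ranks within each group.
R_1 = 31 (n_1 = 4)
R_2 = 27 (n_2 = 5)
R_3 = 20 (n_3 = 3)
Step 3: H = 12/(N(N+1)) * sum(R_i^2/n_i) - 3(N+1)
     = 12/(12*13) * (31^2/4 + 27^2/5 + 20^2/3) - 3*13
     = 0.076923 * 519.383 - 39
     = 0.952564.
Step 4: Ties present; correction factor C = 1 - 36/(12^3 - 12) = 0.979021. Corrected H = 0.952564 / 0.979021 = 0.972976.
Step 5: Under H0, H ~ chi^2(2); p-value = 0.614782.
Step 6: alpha = 0.05. fail to reject H0.

H = 0.9730, df = 2, p = 0.614782, fail to reject H0.


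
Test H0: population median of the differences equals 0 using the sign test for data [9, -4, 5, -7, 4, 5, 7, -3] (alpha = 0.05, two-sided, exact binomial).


Step 1: Discard zero differences. Original n = 8; n_eff = number of nonzero differences = 8.
Nonzero differences (with sign): +9, -4, +5, -7, +4, +5, +7, -3
Step 2: Count signs: positive = 5, negative = 3.
Step 3: Under H0: P(positive) = 0.5, so the number of positives S ~ Bin(8, 0.5).
Step 4: Two-sided exact p-value = sum of Bin(8,0.5) probabilities at or below the observed probability = 0.726562.
Step 5: alpha = 0.05. fail to reject H0.

n_eff = 8, pos = 5, neg = 3, p = 0.726562, fail to reject H0.


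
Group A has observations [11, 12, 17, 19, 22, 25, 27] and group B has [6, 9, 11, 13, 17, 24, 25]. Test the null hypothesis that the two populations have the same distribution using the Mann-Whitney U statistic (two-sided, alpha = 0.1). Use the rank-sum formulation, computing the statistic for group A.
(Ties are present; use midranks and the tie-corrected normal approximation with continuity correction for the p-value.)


Step 1: Combine and sort all 14 observations; assign midranks.
sorted (value, group): (6,Y), (9,Y), (11,X), (11,Y), (12,X), (13,Y), (17,X), (17,Y), (19,X), (22,X), (24,Y), (25,X), (25,Y), (27,X)
ranks: 6->1, 9->2, 11->3.5, 11->3.5, 12->5, 13->6, 17->7.5, 17->7.5, 19->9, 22->10, 24->11, 25->12.5, 25->12.5, 27->14
Step 2: Rank sum for X: R1 = 3.5 + 5 + 7.5 + 9 + 10 + 12.5 + 14 = 61.5.
Step 3: U_X = R1 - n1(n1+1)/2 = 61.5 - 7*8/2 = 61.5 - 28 = 33.5.
       U_Y = n1*n2 - U_X = 49 - 33.5 = 15.5.
Step 4: Ties are present, so use the tie-corrected normal approximation (with continuity correction) for the p-value.
Step 5: p-value = 0.275850; compare to alpha = 0.1. fail to reject H0.

U_X = 33.5, p = 0.275850, fail to reject H0 at alpha = 0.1.


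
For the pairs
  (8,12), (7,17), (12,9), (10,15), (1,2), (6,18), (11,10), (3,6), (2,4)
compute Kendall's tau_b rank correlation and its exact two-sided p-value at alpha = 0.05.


Step 1: Enumerate the 36 unordered pairs (i,j) with i<j and classify each by sign(x_j-x_i) * sign(y_j-y_i).
  (1,2):dx=-1,dy=+5->D; (1,3):dx=+4,dy=-3->D; (1,4):dx=+2,dy=+3->C; (1,5):dx=-7,dy=-10->C
  (1,6):dx=-2,dy=+6->D; (1,7):dx=+3,dy=-2->D; (1,8):dx=-5,dy=-6->C; (1,9):dx=-6,dy=-8->C
  (2,3):dx=+5,dy=-8->D; (2,4):dx=+3,dy=-2->D; (2,5):dx=-6,dy=-15->C; (2,6):dx=-1,dy=+1->D
  (2,7):dx=+4,dy=-7->D; (2,8):dx=-4,dy=-11->C; (2,9):dx=-5,dy=-13->C; (3,4):dx=-2,dy=+6->D
  (3,5):dx=-11,dy=-7->C; (3,6):dx=-6,dy=+9->D; (3,7):dx=-1,dy=+1->D; (3,8):dx=-9,dy=-3->C
  (3,9):dx=-10,dy=-5->C; (4,5):dx=-9,dy=-13->C; (4,6):dx=-4,dy=+3->D; (4,7):dx=+1,dy=-5->D
  (4,8):dx=-7,dy=-9->C; (4,9):dx=-8,dy=-11->C; (5,6):dx=+5,dy=+16->C; (5,7):dx=+10,dy=+8->C
  (5,8):dx=+2,dy=+4->C; (5,9):dx=+1,dy=+2->C; (6,7):dx=+5,dy=-8->D; (6,8):dx=-3,dy=-12->C
  (6,9):dx=-4,dy=-14->C; (7,8):dx=-8,dy=-4->C; (7,9):dx=-9,dy=-6->C; (8,9):dx=-1,dy=-2->C
Step 2: C = 22, D = 14, total pairs = 36.
Step 3: tau = (C - D)/(n(n-1)/2) = (22 - 14)/36 = 0.222222.
Step 4: Exact two-sided p-value (enumerate n! = 362880 permutations of y under H0): p = 0.476709.
Step 5: alpha = 0.05. fail to reject H0.

tau_b = 0.2222 (C=22, D=14), p = 0.476709, fail to reject H0.


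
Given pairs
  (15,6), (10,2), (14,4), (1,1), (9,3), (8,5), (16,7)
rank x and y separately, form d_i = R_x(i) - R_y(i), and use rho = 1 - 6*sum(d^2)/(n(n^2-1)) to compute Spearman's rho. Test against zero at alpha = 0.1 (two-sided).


Step 1: Rank x and y separately (midranks; no ties here).
rank(x): 15->6, 10->4, 14->5, 1->1, 9->3, 8->2, 16->7
rank(y): 6->6, 2->2, 4->4, 1->1, 3->3, 5->5, 7->7
Step 2: d_i = R_x(i) - R_y(i); compute d_i^2.
  (6-6)^2=0, (4-2)^2=4, (5-4)^2=1, (1-1)^2=0, (3-3)^2=0, (2-5)^2=9, (7-7)^2=0
sum(d^2) = 14.
Step 3: rho = 1 - 6*14 / (7*(7^2 - 1)) = 1 - 84/336 = 0.750000.
Step 4: Under H0, t = rho * sqrt((n-2)/(1-rho^2)) = 2.5355 ~ t(5).
Step 5: Two-sided p-value from the t-distribution with 5 df = 0.052181.
Step 6: alpha = 0.1. reject H0.

rho = 0.7500, p = 0.052181, reject H0 at alpha = 0.1.


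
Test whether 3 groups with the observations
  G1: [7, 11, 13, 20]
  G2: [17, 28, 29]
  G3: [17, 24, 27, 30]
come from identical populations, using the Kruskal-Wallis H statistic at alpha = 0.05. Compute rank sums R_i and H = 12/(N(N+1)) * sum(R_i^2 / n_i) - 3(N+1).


Step 1: Combine all N = 11 observations and assign midranks.
sorted (value, group, rank): (7,G1,1), (11,G1,2), (13,G1,3), (17,G2,4.5), (17,G3,4.5), (20,G1,6), (24,G3,7), (27,G3,8), (28,G2,9), (29,G2,10), (30,G3,11)
Step 2: Sum ranks within each group.
R_1 = 12 (n_1 = 4)
R_2 = 23.5 (n_2 = 3)
R_3 = 30.5 (n_3 = 4)
Step 3: H = 12/(N(N+1)) * sum(R_i^2/n_i) - 3(N+1)
     = 12/(11*12) * (12^2/4 + 23.5^2/3 + 30.5^2/4) - 3*12
     = 0.090909 * 452.646 - 36
     = 5.149621.
Step 4: Ties present; correction factor C = 1 - 6/(11^3 - 11) = 0.995455. Corrected H = 5.149621 / 0.995455 = 5.173135.
Step 5: Under H0, H ~ chi^2(2); p-value = 0.075278.
Step 6: alpha = 0.05. fail to reject H0.

H = 5.1731, df = 2, p = 0.075278, fail to reject H0.


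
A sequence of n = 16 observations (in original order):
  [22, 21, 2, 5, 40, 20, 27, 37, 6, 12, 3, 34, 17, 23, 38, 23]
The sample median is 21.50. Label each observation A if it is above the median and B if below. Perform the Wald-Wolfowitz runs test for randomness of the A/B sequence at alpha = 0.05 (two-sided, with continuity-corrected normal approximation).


Step 1: Compute median = 21.50; label A = above, B = below.
Labels in order: ABBBABAABBBABAAA  (n_A = 8, n_B = 8)
Step 2: Count runs R = 9.
Step 3: Under H0 (random ordering), E[R] = 2*n_A*n_B/(n_A+n_B) + 1 = 2*8*8/16 + 1 = 9.0000.
        Var[R] = 2*n_A*n_B*(2*n_A*n_B - n_A - n_B) / ((n_A+n_B)^2 * (n_A+n_B-1)) = 14336/3840 = 3.7333.
        SD[R] = 1.9322.
Step 4: R = E[R], so z = 0 with no continuity correction.
Step 5: Two-sided p-value via normal approximation = 2*(1 - Phi(|z|)) = 1.000000.
Step 6: alpha = 0.05. fail to reject H0.

R = 9, z = 0.0000, p = 1.000000, fail to reject H0.


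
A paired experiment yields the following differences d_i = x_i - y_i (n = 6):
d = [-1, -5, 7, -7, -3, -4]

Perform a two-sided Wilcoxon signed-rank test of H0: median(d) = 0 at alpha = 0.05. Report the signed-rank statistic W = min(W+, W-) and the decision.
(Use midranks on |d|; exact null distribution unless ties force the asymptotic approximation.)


Step 1: Drop any zero differences (none here) and take |d_i|.
|d| = [1, 5, 7, 7, 3, 4]
Step 2: Midrank |d_i| (ties get averaged ranks).
ranks: |1|->1, |5|->4, |7|->5.5, |7|->5.5, |3|->2, |4|->3
Step 3: Attach original signs; sum ranks with positive sign and with negative sign.
W+ = 5.5 = 5.5
W- = 1 + 4 + 5.5 + 2 + 3 = 15.5
(Check: W+ + W- = 21 should equal n(n+1)/2 = 21.)
Step 4: Test statistic W = min(W+, W-) = 5.5.
Step 5: Ties in |d|, so use the tie-corrected normal approximation.
        E[W] = n(n+1)/4 = 6*7/4 = 10.5.
        Tie groups: |d|=7 (t=2); sum(t^3 - t) = 6.
        Var[W] = n(n+1)(2n+1)/24 - sum(t^3-t)/48 = 546/24 - 6/48 = 22.625.
        z = (W - E[W]) / sqrt(Var[W]) = (5.5 - 10.5) / 4.7566 = -1.0512.
        Two-sided p = 2*Phi(z) = 0.293177.
Step 6: alpha = 0.05. fail to reject H0.

W+ = 5.5, W- = 15.5, W = min = 5.5, p = 0.293177, fail to reject H0.


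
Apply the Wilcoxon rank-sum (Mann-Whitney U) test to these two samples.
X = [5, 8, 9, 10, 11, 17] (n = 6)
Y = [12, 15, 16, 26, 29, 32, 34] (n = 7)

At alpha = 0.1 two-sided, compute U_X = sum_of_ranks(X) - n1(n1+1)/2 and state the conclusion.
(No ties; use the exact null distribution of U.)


Step 1: Combine and sort all 13 observations; assign midranks.
sorted (value, group): (5,X), (8,X), (9,X), (10,X), (11,X), (12,Y), (15,Y), (16,Y), (17,X), (26,Y), (29,Y), (32,Y), (34,Y)
ranks: 5->1, 8->2, 9->3, 10->4, 11->5, 12->6, 15->7, 16->8, 17->9, 26->10, 29->11, 32->12, 34->13
Step 2: Rank sum for X: R1 = 1 + 2 + 3 + 4 + 5 + 9 = 24.
Step 3: U_X = R1 - n1(n1+1)/2 = 24 - 6*7/2 = 24 - 21 = 3.
       U_Y = n1*n2 - U_X = 42 - 3 = 39.
Step 4: No ties, so the exact null distribution of U (based on enumerating the C(13,6) = 1716 equally likely rank assignments) gives the two-sided p-value.
Step 5: p-value = 0.008159; compare to alpha = 0.1. reject H0.

U_X = 3, p = 0.008159, reject H0 at alpha = 0.1.


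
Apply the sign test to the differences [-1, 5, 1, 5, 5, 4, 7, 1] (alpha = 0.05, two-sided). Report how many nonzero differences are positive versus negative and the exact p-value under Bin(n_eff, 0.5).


Step 1: Discard zero differences. Original n = 8; n_eff = number of nonzero differences = 8.
Nonzero differences (with sign): -1, +5, +1, +5, +5, +4, +7, +1
Step 2: Count signs: positive = 7, negative = 1.
Step 3: Under H0: P(positive) = 0.5, so the number of positives S ~ Bin(8, 0.5).
Step 4: Two-sided exact p-value = sum of Bin(8,0.5) probabilities at or below the observed probability = 0.070312.
Step 5: alpha = 0.05. fail to reject H0.

n_eff = 8, pos = 7, neg = 1, p = 0.070312, fail to reject H0.


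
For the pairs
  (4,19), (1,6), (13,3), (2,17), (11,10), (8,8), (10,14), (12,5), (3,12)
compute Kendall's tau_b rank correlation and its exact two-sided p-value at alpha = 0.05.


Step 1: Enumerate the 36 unordered pairs (i,j) with i<j and classify each by sign(x_j-x_i) * sign(y_j-y_i).
  (1,2):dx=-3,dy=-13->C; (1,3):dx=+9,dy=-16->D; (1,4):dx=-2,dy=-2->C; (1,5):dx=+7,dy=-9->D
  (1,6):dx=+4,dy=-11->D; (1,7):dx=+6,dy=-5->D; (1,8):dx=+8,dy=-14->D; (1,9):dx=-1,dy=-7->C
  (2,3):dx=+12,dy=-3->D; (2,4):dx=+1,dy=+11->C; (2,5):dx=+10,dy=+4->C; (2,6):dx=+7,dy=+2->C
  (2,7):dx=+9,dy=+8->C; (2,8):dx=+11,dy=-1->D; (2,9):dx=+2,dy=+6->C; (3,4):dx=-11,dy=+14->D
  (3,5):dx=-2,dy=+7->D; (3,6):dx=-5,dy=+5->D; (3,7):dx=-3,dy=+11->D; (3,8):dx=-1,dy=+2->D
  (3,9):dx=-10,dy=+9->D; (4,5):dx=+9,dy=-7->D; (4,6):dx=+6,dy=-9->D; (4,7):dx=+8,dy=-3->D
  (4,8):dx=+10,dy=-12->D; (4,9):dx=+1,dy=-5->D; (5,6):dx=-3,dy=-2->C; (5,7):dx=-1,dy=+4->D
  (5,8):dx=+1,dy=-5->D; (5,9):dx=-8,dy=+2->D; (6,7):dx=+2,dy=+6->C; (6,8):dx=+4,dy=-3->D
  (6,9):dx=-5,dy=+4->D; (7,8):dx=+2,dy=-9->D; (7,9):dx=-7,dy=-2->C; (8,9):dx=-9,dy=+7->D
Step 2: C = 11, D = 25, total pairs = 36.
Step 3: tau = (C - D)/(n(n-1)/2) = (11 - 25)/36 = -0.388889.
Step 4: Exact two-sided p-value (enumerate n! = 362880 permutations of y under H0): p = 0.180181.
Step 5: alpha = 0.05. fail to reject H0.

tau_b = -0.3889 (C=11, D=25), p = 0.180181, fail to reject H0.


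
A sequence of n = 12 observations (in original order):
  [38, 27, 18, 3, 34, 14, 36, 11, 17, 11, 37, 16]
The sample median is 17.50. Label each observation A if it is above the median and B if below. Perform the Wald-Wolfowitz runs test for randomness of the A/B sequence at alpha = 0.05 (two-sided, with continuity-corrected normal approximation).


Step 1: Compute median = 17.50; label A = above, B = below.
Labels in order: AAABABABBBAB  (n_A = 6, n_B = 6)
Step 2: Count runs R = 8.
Step 3: Under H0 (random ordering), E[R] = 2*n_A*n_B/(n_A+n_B) + 1 = 2*6*6/12 + 1 = 7.0000.
        Var[R] = 2*n_A*n_B*(2*n_A*n_B - n_A - n_B) / ((n_A+n_B)^2 * (n_A+n_B-1)) = 4320/1584 = 2.7273.
        SD[R] = 1.6514.
Step 4: Continuity-corrected z = (R - 0.5 - E[R]) / SD[R] = (8 - 0.5 - 7.0000) / 1.6514 = 0.3028.
Step 5: Two-sided p-value via normal approximation = 2*(1 - Phi(|z|)) = 0.762069.
Step 6: alpha = 0.05. fail to reject H0.

R = 8, z = 0.3028, p = 0.762069, fail to reject H0.


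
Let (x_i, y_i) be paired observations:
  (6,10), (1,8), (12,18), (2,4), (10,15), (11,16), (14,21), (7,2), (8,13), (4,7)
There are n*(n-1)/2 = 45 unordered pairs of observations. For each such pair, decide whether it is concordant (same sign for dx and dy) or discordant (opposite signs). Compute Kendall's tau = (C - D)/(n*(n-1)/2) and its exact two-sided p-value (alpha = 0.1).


Step 1: Enumerate the 45 unordered pairs (i,j) with i<j and classify each by sign(x_j-x_i) * sign(y_j-y_i).
  (1,2):dx=-5,dy=-2->C; (1,3):dx=+6,dy=+8->C; (1,4):dx=-4,dy=-6->C; (1,5):dx=+4,dy=+5->C
  (1,6):dx=+5,dy=+6->C; (1,7):dx=+8,dy=+11->C; (1,8):dx=+1,dy=-8->D; (1,9):dx=+2,dy=+3->C
  (1,10):dx=-2,dy=-3->C; (2,3):dx=+11,dy=+10->C; (2,4):dx=+1,dy=-4->D; (2,5):dx=+9,dy=+7->C
  (2,6):dx=+10,dy=+8->C; (2,7):dx=+13,dy=+13->C; (2,8):dx=+6,dy=-6->D; (2,9):dx=+7,dy=+5->C
  (2,10):dx=+3,dy=-1->D; (3,4):dx=-10,dy=-14->C; (3,5):dx=-2,dy=-3->C; (3,6):dx=-1,dy=-2->C
  (3,7):dx=+2,dy=+3->C; (3,8):dx=-5,dy=-16->C; (3,9):dx=-4,dy=-5->C; (3,10):dx=-8,dy=-11->C
  (4,5):dx=+8,dy=+11->C; (4,6):dx=+9,dy=+12->C; (4,7):dx=+12,dy=+17->C; (4,8):dx=+5,dy=-2->D
  (4,9):dx=+6,dy=+9->C; (4,10):dx=+2,dy=+3->C; (5,6):dx=+1,dy=+1->C; (5,7):dx=+4,dy=+6->C
  (5,8):dx=-3,dy=-13->C; (5,9):dx=-2,dy=-2->C; (5,10):dx=-6,dy=-8->C; (6,7):dx=+3,dy=+5->C
  (6,8):dx=-4,dy=-14->C; (6,9):dx=-3,dy=-3->C; (6,10):dx=-7,dy=-9->C; (7,8):dx=-7,dy=-19->C
  (7,9):dx=-6,dy=-8->C; (7,10):dx=-10,dy=-14->C; (8,9):dx=+1,dy=+11->C; (8,10):dx=-3,dy=+5->D
  (9,10):dx=-4,dy=-6->C
Step 2: C = 39, D = 6, total pairs = 45.
Step 3: tau = (C - D)/(n(n-1)/2) = (39 - 6)/45 = 0.733333.
Step 4: Exact two-sided p-value (enumerate n! = 3628800 permutations of y under H0): p = 0.002213.
Step 5: alpha = 0.1. reject H0.

tau_b = 0.7333 (C=39, D=6), p = 0.002213, reject H0.


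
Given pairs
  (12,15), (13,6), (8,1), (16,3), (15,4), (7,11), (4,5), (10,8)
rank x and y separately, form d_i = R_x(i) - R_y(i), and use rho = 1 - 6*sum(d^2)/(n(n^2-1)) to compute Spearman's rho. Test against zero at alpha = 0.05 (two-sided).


Step 1: Rank x and y separately (midranks; no ties here).
rank(x): 12->5, 13->6, 8->3, 16->8, 15->7, 7->2, 4->1, 10->4
rank(y): 15->8, 6->5, 1->1, 3->2, 4->3, 11->7, 5->4, 8->6
Step 2: d_i = R_x(i) - R_y(i); compute d_i^2.
  (5-8)^2=9, (6-5)^2=1, (3-1)^2=4, (8-2)^2=36, (7-3)^2=16, (2-7)^2=25, (1-4)^2=9, (4-6)^2=4
sum(d^2) = 104.
Step 3: rho = 1 - 6*104 / (8*(8^2 - 1)) = 1 - 624/504 = -0.238095.
Step 4: Under H0, t = rho * sqrt((n-2)/(1-rho^2)) = -0.6005 ~ t(6).
Step 5: Two-sided p-value from the t-distribution with 6 df = 0.570156.
Step 6: alpha = 0.05. fail to reject H0.

rho = -0.2381, p = 0.570156, fail to reject H0 at alpha = 0.05.


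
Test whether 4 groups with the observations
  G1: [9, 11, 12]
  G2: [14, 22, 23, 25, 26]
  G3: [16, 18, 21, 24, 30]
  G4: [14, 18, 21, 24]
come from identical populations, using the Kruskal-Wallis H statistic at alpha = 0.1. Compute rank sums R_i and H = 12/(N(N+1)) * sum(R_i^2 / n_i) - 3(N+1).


Step 1: Combine all N = 17 observations and assign midranks.
sorted (value, group, rank): (9,G1,1), (11,G1,2), (12,G1,3), (14,G2,4.5), (14,G4,4.5), (16,G3,6), (18,G3,7.5), (18,G4,7.5), (21,G3,9.5), (21,G4,9.5), (22,G2,11), (23,G2,12), (24,G3,13.5), (24,G4,13.5), (25,G2,15), (26,G2,16), (30,G3,17)
Step 2: Sum ranks within each group.
R_1 = 6 (n_1 = 3)
R_2 = 58.5 (n_2 = 5)
R_3 = 53.5 (n_3 = 5)
R_4 = 35 (n_4 = 4)
Step 3: H = 12/(N(N+1)) * sum(R_i^2/n_i) - 3(N+1)
     = 12/(17*18) * (6^2/3 + 58.5^2/5 + 53.5^2/5 + 35^2/4) - 3*18
     = 0.039216 * 1575.15 - 54
     = 7.770588.
Step 4: Ties present; correction factor C = 1 - 24/(17^3 - 17) = 0.995098. Corrected H = 7.770588 / 0.995098 = 7.808867.
Step 5: Under H0, H ~ chi^2(3); p-value = 0.050132.
Step 6: alpha = 0.1. reject H0.

H = 7.8089, df = 3, p = 0.050132, reject H0.


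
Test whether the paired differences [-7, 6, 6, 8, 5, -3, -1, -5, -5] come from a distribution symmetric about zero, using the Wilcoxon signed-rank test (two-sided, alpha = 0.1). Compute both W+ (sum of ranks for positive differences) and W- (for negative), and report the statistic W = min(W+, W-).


Step 1: Drop any zero differences (none here) and take |d_i|.
|d| = [7, 6, 6, 8, 5, 3, 1, 5, 5]
Step 2: Midrank |d_i| (ties get averaged ranks).
ranks: |7|->8, |6|->6.5, |6|->6.5, |8|->9, |5|->4, |3|->2, |1|->1, |5|->4, |5|->4
Step 3: Attach original signs; sum ranks with positive sign and with negative sign.
W+ = 6.5 + 6.5 + 9 + 4 = 26
W- = 8 + 2 + 1 + 4 + 4 = 19
(Check: W+ + W- = 45 should equal n(n+1)/2 = 45.)
Step 4: Test statistic W = min(W+, W-) = 19.
Step 5: Ties in |d|, so use the tie-corrected normal approximation.
        E[W] = n(n+1)/4 = 9*10/4 = 22.5.
        Tie groups: |d|=5 (t=3), |d|=6 (t=2); sum(t^3 - t) = 30.
        Var[W] = n(n+1)(2n+1)/24 - sum(t^3-t)/48 = 1710/24 - 30/48 = 70.625.
        z = (W - E[W]) / sqrt(Var[W]) = (19 - 22.5) / 8.4039 = -0.4165.
        Two-sided p = 2*Phi(z) = 0.677063.
Step 6: alpha = 0.1. fail to reject H0.

W+ = 26, W- = 19, W = min = 19, p = 0.677063, fail to reject H0.


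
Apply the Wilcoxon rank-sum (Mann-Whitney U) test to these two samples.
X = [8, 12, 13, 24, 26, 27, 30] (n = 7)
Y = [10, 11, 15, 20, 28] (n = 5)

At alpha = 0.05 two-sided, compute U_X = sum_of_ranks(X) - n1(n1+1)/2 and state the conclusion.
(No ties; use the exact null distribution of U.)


Step 1: Combine and sort all 12 observations; assign midranks.
sorted (value, group): (8,X), (10,Y), (11,Y), (12,X), (13,X), (15,Y), (20,Y), (24,X), (26,X), (27,X), (28,Y), (30,X)
ranks: 8->1, 10->2, 11->3, 12->4, 13->5, 15->6, 20->7, 24->8, 26->9, 27->10, 28->11, 30->12
Step 2: Rank sum for X: R1 = 1 + 4 + 5 + 8 + 9 + 10 + 12 = 49.
Step 3: U_X = R1 - n1(n1+1)/2 = 49 - 7*8/2 = 49 - 28 = 21.
       U_Y = n1*n2 - U_X = 35 - 21 = 14.
Step 4: No ties, so the exact null distribution of U (based on enumerating the C(12,7) = 792 equally likely rank assignments) gives the two-sided p-value.
Step 5: p-value = 0.638889; compare to alpha = 0.05. fail to reject H0.

U_X = 21, p = 0.638889, fail to reject H0 at alpha = 0.05.


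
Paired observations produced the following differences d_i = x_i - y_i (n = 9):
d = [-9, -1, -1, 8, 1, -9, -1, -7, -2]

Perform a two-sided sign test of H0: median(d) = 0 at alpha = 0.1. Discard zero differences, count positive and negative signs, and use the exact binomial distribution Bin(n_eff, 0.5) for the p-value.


Step 1: Discard zero differences. Original n = 9; n_eff = number of nonzero differences = 9.
Nonzero differences (with sign): -9, -1, -1, +8, +1, -9, -1, -7, -2
Step 2: Count signs: positive = 2, negative = 7.
Step 3: Under H0: P(positive) = 0.5, so the number of positives S ~ Bin(9, 0.5).
Step 4: Two-sided exact p-value = sum of Bin(9,0.5) probabilities at or below the observed probability = 0.179688.
Step 5: alpha = 0.1. fail to reject H0.

n_eff = 9, pos = 2, neg = 7, p = 0.179688, fail to reject H0.


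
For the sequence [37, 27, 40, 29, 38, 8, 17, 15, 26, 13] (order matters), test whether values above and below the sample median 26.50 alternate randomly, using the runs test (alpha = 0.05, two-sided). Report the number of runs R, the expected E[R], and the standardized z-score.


Step 1: Compute median = 26.50; label A = above, B = below.
Labels in order: AAAAABBBBB  (n_A = 5, n_B = 5)
Step 2: Count runs R = 2.
Step 3: Under H0 (random ordering), E[R] = 2*n_A*n_B/(n_A+n_B) + 1 = 2*5*5/10 + 1 = 6.0000.
        Var[R] = 2*n_A*n_B*(2*n_A*n_B - n_A - n_B) / ((n_A+n_B)^2 * (n_A+n_B-1)) = 2000/900 = 2.2222.
        SD[R] = 1.4907.
Step 4: Continuity-corrected z = (R + 0.5 - E[R]) / SD[R] = (2 + 0.5 - 6.0000) / 1.4907 = -2.3479.
Step 5: Two-sided p-value via normal approximation = 2*(1 - Phi(|z|)) = 0.018881.
Step 6: alpha = 0.05. reject H0.

R = 2, z = -2.3479, p = 0.018881, reject H0.


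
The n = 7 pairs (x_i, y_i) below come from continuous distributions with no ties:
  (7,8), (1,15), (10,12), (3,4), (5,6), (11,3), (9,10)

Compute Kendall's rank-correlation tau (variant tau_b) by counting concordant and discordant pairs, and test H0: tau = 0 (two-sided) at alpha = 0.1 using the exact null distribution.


Step 1: Enumerate the 21 unordered pairs (i,j) with i<j and classify each by sign(x_j-x_i) * sign(y_j-y_i).
  (1,2):dx=-6,dy=+7->D; (1,3):dx=+3,dy=+4->C; (1,4):dx=-4,dy=-4->C; (1,5):dx=-2,dy=-2->C
  (1,6):dx=+4,dy=-5->D; (1,7):dx=+2,dy=+2->C; (2,3):dx=+9,dy=-3->D; (2,4):dx=+2,dy=-11->D
  (2,5):dx=+4,dy=-9->D; (2,6):dx=+10,dy=-12->D; (2,7):dx=+8,dy=-5->D; (3,4):dx=-7,dy=-8->C
  (3,5):dx=-5,dy=-6->C; (3,6):dx=+1,dy=-9->D; (3,7):dx=-1,dy=-2->C; (4,5):dx=+2,dy=+2->C
  (4,6):dx=+8,dy=-1->D; (4,7):dx=+6,dy=+6->C; (5,6):dx=+6,dy=-3->D; (5,7):dx=+4,dy=+4->C
  (6,7):dx=-2,dy=+7->D
Step 2: C = 10, D = 11, total pairs = 21.
Step 3: tau = (C - D)/(n(n-1)/2) = (10 - 11)/21 = -0.047619.
Step 4: Exact two-sided p-value (enumerate n! = 5040 permutations of y under H0): p = 1.000000.
Step 5: alpha = 0.1. fail to reject H0.

tau_b = -0.0476 (C=10, D=11), p = 1.000000, fail to reject H0.
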